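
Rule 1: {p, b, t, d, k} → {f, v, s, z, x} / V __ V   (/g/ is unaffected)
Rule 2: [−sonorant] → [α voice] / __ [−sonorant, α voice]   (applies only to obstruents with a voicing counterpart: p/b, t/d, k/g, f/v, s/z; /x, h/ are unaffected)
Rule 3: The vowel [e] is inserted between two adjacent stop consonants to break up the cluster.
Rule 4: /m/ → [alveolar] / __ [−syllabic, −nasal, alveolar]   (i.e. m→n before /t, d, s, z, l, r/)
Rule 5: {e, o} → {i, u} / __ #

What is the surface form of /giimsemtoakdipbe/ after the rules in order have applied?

giinsentoagedibebi

Rule 1 (intervocalic spirantization): no segment meets the environment; /giimsemtoakdipbe/ is unchanged.
Rule 2 (regressive voicing assimilation): /k/ precedes the voiced obstruent /d/, so it voices to [g] by assimilation. /p/ precedes the voiced obstruent /b/, so it voices to [b] by assimilation. /giimsemtoakdipbe/ → giimsemtoagdibbe.
Rule 3 (stop-cluster e-epenthesis): /g/ and /d/ form a stop–stop cluster, so [e] is inserted between them. /b/ and /b/ form a stop–stop cluster, so [e] is inserted between them. /giimsemtoagdibbe/ → giimsemtoagedibebe.
Rule 4 (nasal place assimilation): /m/ precedes the alveolar consonant /s/, so it assimilates in place to [n]. /m/ precedes the alveolar consonant /t/, so it assimilates in place to [n]. /giimsemtoagedibebe/ → giinsentoagedibebe.
Rule 5 (final vowel raising): /e/ is a mid vowel in word-final position, so it raises to [i]. /giinsentoagedibebe/ → giinsentoagedibebi.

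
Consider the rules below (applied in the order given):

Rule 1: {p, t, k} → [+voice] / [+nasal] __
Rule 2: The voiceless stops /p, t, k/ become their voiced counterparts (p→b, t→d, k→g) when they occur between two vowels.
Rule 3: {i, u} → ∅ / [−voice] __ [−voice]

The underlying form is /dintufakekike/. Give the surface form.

Rule 1 (post-nasal voicing): /t/ is a voiceless stop immediately after the nasal /n/, so it voices to [d]. /dintufakekike/ → dindufakekike.
Rule 2 (intervocalic voicing): /k/ is a voiceless stop between vowels /a/ and /e/, so it voices to [g]. /k/ is a voiceless stop between vowels /e/ and /i/, so it voices to [g]. /k/ is a voiceless stop between vowels /i/ and /e/, so it voices to [g]. /dindufakekike/ → dindufagegige.
Rule 3 (high vowel syncope): no segment meets the environment; /dindufagegige/ is unchanged.

dindufagegige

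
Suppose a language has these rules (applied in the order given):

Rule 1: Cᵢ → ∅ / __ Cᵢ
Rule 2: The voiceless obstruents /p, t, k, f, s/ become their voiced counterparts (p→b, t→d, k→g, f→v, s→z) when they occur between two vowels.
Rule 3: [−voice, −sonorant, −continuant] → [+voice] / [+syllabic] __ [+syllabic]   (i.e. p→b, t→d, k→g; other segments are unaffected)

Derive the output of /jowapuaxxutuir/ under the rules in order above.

Rule 1 (degemination): /xx/ is a geminate; the first /x/ deletes. /jowapuaxxutuir/ → jowapuaxutuir.
Rule 2 (intervocalic voicing): /p/ is a voiceless obstruent between vowels /a/ and /u/, so it voices to [b]. /t/ is a voiceless obstruent between vowels /u/ and /u/, so it voices to [d]. /jowapuaxutuir/ → jowabuaxuduir.
Rule 3 (intervocalic voicing): no segment meets the environment; /jowabuaxuduir/ is unchanged.

jowabuaxuduir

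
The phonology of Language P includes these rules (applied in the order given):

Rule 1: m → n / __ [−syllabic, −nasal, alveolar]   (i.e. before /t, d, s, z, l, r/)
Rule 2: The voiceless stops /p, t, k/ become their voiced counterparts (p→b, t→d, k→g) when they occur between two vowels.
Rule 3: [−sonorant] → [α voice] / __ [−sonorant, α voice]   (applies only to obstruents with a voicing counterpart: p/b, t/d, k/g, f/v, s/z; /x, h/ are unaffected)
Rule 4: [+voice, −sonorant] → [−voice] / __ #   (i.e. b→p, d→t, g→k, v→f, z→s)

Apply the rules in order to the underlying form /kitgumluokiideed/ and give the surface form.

Rule 1 (nasal place assimilation): /m/ precedes the alveolar consonant /l/, so it assimilates in place to [n]. /kitgumluokiideed/ → kitgunluokiideed.
Rule 2 (intervocalic voicing): /k/ is a voiceless stop between vowels /o/ and /i/, so it voices to [g]. /kitgunluokiideed/ → kitgunluogiideed.
Rule 3 (regressive voicing assimilation): /t/ precedes the voiced obstruent /g/, so it voices to [d] by assimilation. /kitgunluogiideed/ → kidgunluogiideed.
Rule 4 (final devoicing): /d/ is a voiced obstruent in word-final position, so it devoices to [t]. /kidgunluogiideed/ → kidgunluogiideet.

kidgunluogiideet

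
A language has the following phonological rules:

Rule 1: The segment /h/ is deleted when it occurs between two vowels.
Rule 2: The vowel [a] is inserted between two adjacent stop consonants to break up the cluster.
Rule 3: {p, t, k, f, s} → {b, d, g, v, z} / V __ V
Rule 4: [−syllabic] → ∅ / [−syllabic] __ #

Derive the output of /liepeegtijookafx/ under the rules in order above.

Rule 1 (intervocalic h-deletion): no segment meets the environment; /liepeegtijookafx/ is unchanged.
Rule 2 (stop-cluster a-epenthesis): /g/ and /t/ form a stop–stop cluster, so [a] is inserted between them. /liepeegtijookafx/ → liepeegatijookafx.
Rule 3 (intervocalic voicing): /p/ is a voiceless obstruent between vowels /e/ and /e/, so it voices to [b]. /t/ is a voiceless obstruent between vowels /a/ and /i/, so it voices to [d]. /k/ is a voiceless obstruent between vowels /o/ and /a/, so it voices to [g]. /liepeegatijookafx/ → liebeegadijoogafx.
Rule 4 (final cluster simplification): /x/ is the second consonant of a word-final cluster /fx/, so it deletes. /liebeegadijoogafx/ → liebeegadijoogaf.

liebeegadijoogaf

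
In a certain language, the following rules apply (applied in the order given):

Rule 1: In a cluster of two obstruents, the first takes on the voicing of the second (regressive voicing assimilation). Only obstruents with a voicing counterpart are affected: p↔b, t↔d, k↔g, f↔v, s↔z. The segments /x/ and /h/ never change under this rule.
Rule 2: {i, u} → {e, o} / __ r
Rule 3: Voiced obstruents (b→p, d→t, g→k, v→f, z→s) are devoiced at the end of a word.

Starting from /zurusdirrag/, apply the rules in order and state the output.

zoruzderrak

Rule 1 (regressive voicing assimilation): /s/ precedes the voiced obstruent /d/, so it voices to [z] by assimilation. /zurusdirrag/ → zuruzdirrag.
Rule 2 (pre-rhotic lowering): /u/ is a high vowel immediately before /r/, so it lowers to [o]. /i/ is a high vowel immediately before /r/, so it lowers to [e]. /zuruzdirrag/ → zoruzderrag.
Rule 3 (final devoicing): /g/ is a voiced obstruent in word-final position, so it devoices to [k]. /zoruzderrag/ → zoruzderrak.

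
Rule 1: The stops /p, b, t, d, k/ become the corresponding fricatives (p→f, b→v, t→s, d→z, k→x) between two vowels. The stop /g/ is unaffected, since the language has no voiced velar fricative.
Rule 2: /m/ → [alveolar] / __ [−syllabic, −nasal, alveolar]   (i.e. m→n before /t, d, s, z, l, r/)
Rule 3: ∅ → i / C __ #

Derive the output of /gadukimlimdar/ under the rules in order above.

gazuxinlindari

Rule 1 (intervocalic spirantization): /d/ is a stop between vowels /a/ and /u/, so it spirantizes to the fricative [z]. /k/ is a stop between vowels /u/ and /i/, so it spirantizes to the fricative [x]. /gadukimlimdar/ → gazuximlimdar.
Rule 2 (nasal place assimilation): /m/ precedes the alveolar consonant /l/, so it assimilates in place to [n]. /m/ precedes the alveolar consonant /d/, so it assimilates in place to [n]. /gazuximlimdar/ → gazuxinlindar.
Rule 3 (final i-epenthesis): the form ends in the consonant /r/, so [i] is inserted word-finally. /gazuxinlindar/ → gazuxinlindari.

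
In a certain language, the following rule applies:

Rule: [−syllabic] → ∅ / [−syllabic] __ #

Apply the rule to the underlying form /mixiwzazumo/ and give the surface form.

mixiwzazumo

No segment of /mixiwzazumo/ meets the structural description of the rule, so the form surfaces unchanged.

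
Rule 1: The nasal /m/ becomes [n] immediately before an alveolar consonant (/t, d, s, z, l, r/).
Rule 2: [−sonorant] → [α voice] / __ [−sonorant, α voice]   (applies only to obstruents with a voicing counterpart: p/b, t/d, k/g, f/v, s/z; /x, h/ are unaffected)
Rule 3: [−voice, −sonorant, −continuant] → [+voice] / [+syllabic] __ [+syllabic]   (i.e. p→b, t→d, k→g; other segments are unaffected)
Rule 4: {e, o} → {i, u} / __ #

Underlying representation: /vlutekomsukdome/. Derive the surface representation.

vludegonsugdomi

Rule 1 (nasal place assimilation): /m/ precedes the alveolar consonant /s/, so it assimilates in place to [n]. /vlutekomsukdome/ → vlutekonsukdome.
Rule 2 (regressive voicing assimilation): /k/ precedes the voiced obstruent /d/, so it voices to [g] by assimilation. /vlutekonsukdome/ → vlutekonsugdome.
Rule 3 (intervocalic voicing): /t/ is a voiceless stop between vowels /u/ and /e/, so it voices to [d]. /k/ is a voiceless stop between vowels /e/ and /o/, so it voices to [g]. /vlutekonsugdome/ → vludegonsugdome.
Rule 4 (final vowel raising): /e/ is a mid vowel in word-final position, so it raises to [i]. /vludegonsugdome/ → vludegonsugdomi.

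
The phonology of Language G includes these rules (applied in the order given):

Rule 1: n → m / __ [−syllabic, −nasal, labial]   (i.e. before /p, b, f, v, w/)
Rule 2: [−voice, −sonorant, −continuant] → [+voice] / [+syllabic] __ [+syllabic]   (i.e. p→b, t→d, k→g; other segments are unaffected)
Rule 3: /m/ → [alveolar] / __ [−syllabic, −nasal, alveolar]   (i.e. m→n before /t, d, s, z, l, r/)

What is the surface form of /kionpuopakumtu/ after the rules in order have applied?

kiompuobaguntu

Rule 1 (nasal place assimilation): /n/ precedes the labial consonant /p/, so it assimilates in place to [m]. /kionpuopakumtu/ → kiompuopakumtu.
Rule 2 (intervocalic voicing): /p/ is a voiceless stop between vowels /o/ and /a/, so it voices to [b]. /k/ is a voiceless stop between vowels /a/ and /u/, so it voices to [g]. /kiompuopakumtu/ → kiompuobagumtu.
Rule 3 (nasal place assimilation): /m/ precedes the alveolar consonant /t/, so it assimilates in place to [n]. /kiompuobagumtu/ → kiompuobaguntu.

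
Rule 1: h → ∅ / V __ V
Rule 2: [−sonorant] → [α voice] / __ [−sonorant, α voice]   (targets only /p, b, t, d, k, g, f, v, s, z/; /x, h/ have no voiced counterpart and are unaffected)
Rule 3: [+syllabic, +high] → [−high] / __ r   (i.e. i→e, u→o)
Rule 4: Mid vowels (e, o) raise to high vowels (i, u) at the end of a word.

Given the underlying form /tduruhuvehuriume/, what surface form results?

Rule 1 (intervocalic h-deletion): /h/ occurs between vowels /u/ and /u/, so it deletes. /h/ occurs between vowels /e/ and /u/, so it deletes. /tduruhuvehuriume/ → tduruuveuriume.
Rule 2 (regressive voicing assimilation): /t/ precedes the voiced obstruent /d/, so it voices to [d] by assimilation. /tduruuveuriume/ → dduruuveuriume.
Rule 3 (pre-rhotic lowering): /u/ is a high vowel immediately before /r/, so it lowers to [o]. /u/ is a high vowel immediately before /r/, so it lowers to [o]. /dduruuveuriume/ → ddoruuveoriume.
Rule 4 (final vowel raising): /e/ is a mid vowel in word-final position, so it raises to [i]. /ddoruuveoriume/ → ddoruuveoriumi.

ddoruuveoriumi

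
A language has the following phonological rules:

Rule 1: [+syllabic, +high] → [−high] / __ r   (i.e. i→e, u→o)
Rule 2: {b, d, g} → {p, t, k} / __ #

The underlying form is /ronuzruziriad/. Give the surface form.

ronuzruzeriat

Rule 1 (pre-rhotic lowering): /i/ is a high vowel immediately before /r/, so it lowers to [e]. /ronuzruziriad/ → ronuzruzeriad.
Rule 2 (final devoicing): /d/ is a voiced stop in word-final position, so it devoices to [t]. /ronuzruzeriad/ → ronuzruzeriat.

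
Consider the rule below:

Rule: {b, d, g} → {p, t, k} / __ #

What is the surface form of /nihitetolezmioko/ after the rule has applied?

nihitetolezmioko

No segment of /nihitetolezmioko/ meets the structural description of the rule, so the form surfaces unchanged.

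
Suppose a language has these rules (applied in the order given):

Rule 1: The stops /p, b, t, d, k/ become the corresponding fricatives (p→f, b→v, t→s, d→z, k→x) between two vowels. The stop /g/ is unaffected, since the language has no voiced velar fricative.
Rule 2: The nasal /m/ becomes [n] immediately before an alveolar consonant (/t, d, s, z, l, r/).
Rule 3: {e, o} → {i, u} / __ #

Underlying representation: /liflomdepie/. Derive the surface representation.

Rule 1 (intervocalic spirantization): /p/ is a stop between vowels /e/ and /i/, so it spirantizes to the fricative [f]. /liflomdepie/ → liflomdefie.
Rule 2 (nasal place assimilation): /m/ precedes the alveolar consonant /d/, so it assimilates in place to [n]. /liflomdefie/ → liflondefie.
Rule 3 (final vowel raising): /e/ is a mid vowel in word-final position, so it raises to [i]. /liflondefie/ → liflondefii.

liflondefii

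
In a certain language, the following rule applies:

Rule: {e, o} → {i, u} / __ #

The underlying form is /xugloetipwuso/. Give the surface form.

/o/ is a mid vowel in word-final position, so it raises to [u].
The other instances of /o/, /e/ do not occur in the required environment and remain unchanged.
Surface form: [xugloetipwusu].

xugloetipwusu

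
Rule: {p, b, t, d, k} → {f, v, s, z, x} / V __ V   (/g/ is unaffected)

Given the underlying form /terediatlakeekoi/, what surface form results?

/d/ is a stop between vowels /e/ and /i/, so it spirantizes to the fricative [z].
/k/ is a stop between vowels /a/ and /e/, so it spirantizes to the fricative [x].
/k/ is a stop between vowels /e/ and /o/, so it spirantizes to the fricative [x].
The other instances of /t/ do not occur in the required environment and remain unchanged.
Surface form: [tereziatlaxeexoi].

tereziatlaxeexoi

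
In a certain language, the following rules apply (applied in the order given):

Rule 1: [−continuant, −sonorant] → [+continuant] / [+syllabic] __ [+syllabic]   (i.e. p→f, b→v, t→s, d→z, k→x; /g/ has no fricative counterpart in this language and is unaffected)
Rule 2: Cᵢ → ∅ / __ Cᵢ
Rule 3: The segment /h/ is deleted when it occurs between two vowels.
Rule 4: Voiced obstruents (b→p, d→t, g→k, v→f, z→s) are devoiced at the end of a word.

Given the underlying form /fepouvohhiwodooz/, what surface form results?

Rule 1 (intervocalic spirantization): /p/ is a stop between vowels /e/ and /o/, so it spirantizes to the fricative [f]. /d/ is a stop between vowels /o/ and /o/, so it spirantizes to the fricative [z]. /fepouvohhiwodooz/ → fefouvohhiwozooz.
Rule 2 (degemination): /hh/ is a geminate; the first /h/ deletes. /fefouvohhiwozooz/ → fefouvohiwozooz.
Rule 3 (intervocalic h-deletion): /h/ occurs between vowels /o/ and /i/, so it deletes. /fefouvohiwozooz/ → fefouvoiwozooz.
Rule 4 (final devoicing): /z/ is a voiced obstruent in word-final position, so it devoices to [s]. /fefouvoiwozooz/ → fefouvoiwozoos.

fefouvoiwozoos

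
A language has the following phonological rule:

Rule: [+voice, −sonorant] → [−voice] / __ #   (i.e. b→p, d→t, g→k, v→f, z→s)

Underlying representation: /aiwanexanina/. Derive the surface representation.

No segment of /aiwanexanina/ meets the structural description of the rule, so the form surfaces unchanged.

aiwanexanina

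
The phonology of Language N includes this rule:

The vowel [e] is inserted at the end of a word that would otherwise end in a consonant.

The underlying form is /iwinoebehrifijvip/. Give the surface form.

iwinoebehrifijvipe

the form ends in the consonant /p/, so [e] is inserted word-finally.
Surface form: [iwinoebehrifijvipe].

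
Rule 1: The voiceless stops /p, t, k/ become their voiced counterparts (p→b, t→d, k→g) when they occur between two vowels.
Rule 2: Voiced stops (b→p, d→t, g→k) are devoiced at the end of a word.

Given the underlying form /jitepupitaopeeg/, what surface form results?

Rule 1 (intervocalic voicing): /t/ is a voiceless stop between vowels /i/ and /e/, so it voices to [d]. /p/ is a voiceless stop between vowels /e/ and /u/, so it voices to [b]. /p/ is a voiceless stop between vowels /u/ and /i/, so it voices to [b]. /t/ is a voiceless stop between vowels /i/ and /a/, so it voices to [d]. /p/ is a voiceless stop between vowels /o/ and /e/, so it voices to [b]. /jitepupitaopeeg/ → jidebubidaobeeg.
Rule 2 (final devoicing): /g/ is a voiced stop in word-final position, so it devoices to [k]. /jidebubidaobeeg/ → jidebubidaobeek.

jidebubidaobeek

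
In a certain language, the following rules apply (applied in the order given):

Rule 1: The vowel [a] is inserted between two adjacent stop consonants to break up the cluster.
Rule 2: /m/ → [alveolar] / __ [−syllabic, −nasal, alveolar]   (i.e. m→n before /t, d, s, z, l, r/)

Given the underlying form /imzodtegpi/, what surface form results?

Rule 1 (stop-cluster a-epenthesis): /d/ and /t/ form a stop–stop cluster, so [a] is inserted between them. /g/ and /p/ form a stop–stop cluster, so [a] is inserted between them. /imzodtegpi/ → imzodategapi.
Rule 2 (nasal place assimilation): /m/ precedes the alveolar consonant /z/, so it assimilates in place to [n]. /imzodategapi/ → inzodategapi.

inzodategapi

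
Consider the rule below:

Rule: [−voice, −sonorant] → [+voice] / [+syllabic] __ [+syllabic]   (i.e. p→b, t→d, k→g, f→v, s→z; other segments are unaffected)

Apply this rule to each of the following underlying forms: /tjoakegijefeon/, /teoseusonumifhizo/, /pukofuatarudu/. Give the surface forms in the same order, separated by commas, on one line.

tjoagegijeveon, teozeuzonumifhizo, pugovuadarudu

/tjoakegijefeon/: /k/ is a voiceless obstruent between vowels /a/ and /e/, so it voices to [g]. /f/ is a voiceless obstruent between vowels /e/ and /e/, so it voices to [v]. → [tjoagegijeveon].
/teoseusonumifhizo/: /s/ is a voiceless obstruent between vowels /o/ and /e/, so it voices to [z]. /s/ is a voiceless obstruent between vowels /u/ and /o/, so it voices to [z]. → [teozeuzonumifhizo].
/pukofuatarudu/: /k/ is a voiceless obstruent between vowels /u/ and /o/, so it voices to [g]. /f/ is a voiceless obstruent between vowels /o/ and /u/, so it voices to [v]. /t/ is a voiceless obstruent between vowels /a/ and /a/, so it voices to [d]. → [pugovuadarudu].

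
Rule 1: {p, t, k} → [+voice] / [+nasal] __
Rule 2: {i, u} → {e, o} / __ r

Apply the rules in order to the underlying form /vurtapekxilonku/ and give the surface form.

Rule 1 (post-nasal voicing): /k/ is a voiceless stop immediately after the nasal /n/, so it voices to [g]. /vurtapekxilonku/ → vurtapekxilongu.
Rule 2 (pre-rhotic lowering): /u/ is a high vowel immediately before /r/, so it lowers to [o]. /vurtapekxilongu/ → vortapekxilongu.

vortapekxilongu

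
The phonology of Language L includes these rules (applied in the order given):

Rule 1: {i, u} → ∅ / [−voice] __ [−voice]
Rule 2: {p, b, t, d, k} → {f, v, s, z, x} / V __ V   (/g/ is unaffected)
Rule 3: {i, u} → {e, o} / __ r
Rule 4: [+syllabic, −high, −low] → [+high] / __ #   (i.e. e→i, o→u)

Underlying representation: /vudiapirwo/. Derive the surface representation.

vuziaferwu

Rule 1 (high vowel syncope): no segment meets the environment; /vudiapirwo/ is unchanged.
Rule 2 (intervocalic spirantization): /d/ is a stop between vowels /u/ and /i/, so it spirantizes to the fricative [z]. /p/ is a stop between vowels /a/ and /i/, so it spirantizes to the fricative [f]. /vudiapirwo/ → vuziafirwo.
Rule 3 (pre-rhotic lowering): /i/ is a high vowel immediately before /r/, so it lowers to [e]. /vuziafirwo/ → vuziaferwo.
Rule 4 (final vowel raising): /o/ is a mid vowel in word-final position, so it raises to [u]. /vuziaferwo/ → vuziaferwu.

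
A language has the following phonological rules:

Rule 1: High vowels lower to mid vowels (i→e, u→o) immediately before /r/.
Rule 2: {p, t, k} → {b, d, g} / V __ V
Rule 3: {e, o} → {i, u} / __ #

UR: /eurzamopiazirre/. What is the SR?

Rule 1 (pre-rhotic lowering): /u/ is a high vowel immediately before /r/, so it lowers to [o]. /i/ is a high vowel immediately before /r/, so it lowers to [e]. /eurzamopiazirre/ → eorzamopiazerre.
Rule 2 (intervocalic voicing): /p/ is a voiceless stop between vowels /o/ and /i/, so it voices to [b]. /eorzamopiazerre/ → eorzamobiazerre.
Rule 3 (final vowel raising): /e/ is a mid vowel in word-final position, so it raises to [i]. /eorzamobiazerre/ → eorzamobiazerri.

eorzamobiazerri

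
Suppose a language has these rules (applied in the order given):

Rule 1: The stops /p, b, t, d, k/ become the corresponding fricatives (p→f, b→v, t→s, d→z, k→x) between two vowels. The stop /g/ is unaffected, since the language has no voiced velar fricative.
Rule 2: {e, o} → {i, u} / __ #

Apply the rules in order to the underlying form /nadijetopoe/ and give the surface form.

nazijesofoi

Rule 1 (intervocalic spirantization): /d/ is a stop between vowels /a/ and /i/, so it spirantizes to the fricative [z]. /t/ is a stop between vowels /e/ and /o/, so it spirantizes to the fricative [s]. /p/ is a stop between vowels /o/ and /o/, so it spirantizes to the fricative [f]. /nadijetopoe/ → nazijesofoe.
Rule 2 (final vowel raising): /e/ is a mid vowel in word-final position, so it raises to [i]. /nazijesofoe/ → nazijesofoi.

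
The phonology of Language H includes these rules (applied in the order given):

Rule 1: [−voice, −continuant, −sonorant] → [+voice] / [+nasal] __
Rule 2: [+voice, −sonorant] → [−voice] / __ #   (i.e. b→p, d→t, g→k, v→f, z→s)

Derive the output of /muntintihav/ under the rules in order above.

Rule 1 (post-nasal voicing): /t/ is a voiceless stop immediately after the nasal /n/, so it voices to [d]. /t/ is a voiceless stop immediately after the nasal /n/, so it voices to [d]. /muntintihav/ → mundindihav.
Rule 2 (final devoicing): /v/ is a voiced obstruent in word-final position, so it devoices to [f]. /mundindihav/ → mundindihaf.

mundindihaf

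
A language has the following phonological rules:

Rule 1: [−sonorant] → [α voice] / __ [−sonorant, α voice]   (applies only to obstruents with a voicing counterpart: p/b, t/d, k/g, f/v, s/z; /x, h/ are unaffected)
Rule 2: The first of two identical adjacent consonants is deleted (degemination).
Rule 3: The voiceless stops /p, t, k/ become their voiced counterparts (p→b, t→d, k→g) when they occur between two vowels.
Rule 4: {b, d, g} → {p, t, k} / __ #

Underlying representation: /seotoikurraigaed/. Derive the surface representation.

seodoiguraigaet

Rule 1 (regressive voicing assimilation): no segment meets the environment; /seotoikurraigaed/ is unchanged.
Rule 2 (degemination): /rr/ is a geminate; the first /r/ deletes. /seotoikurraigaed/ → seotoikuraigaed.
Rule 3 (intervocalic voicing): /t/ is a voiceless stop between vowels /o/ and /o/, so it voices to [d]. /k/ is a voiceless stop between vowels /i/ and /u/, so it voices to [g]. /seotoikuraigaed/ → seodoiguraigaed.
Rule 4 (final devoicing): /d/ is a voiced stop in word-final position, so it devoices to [t]. /seodoiguraigaed/ → seodoiguraigaet.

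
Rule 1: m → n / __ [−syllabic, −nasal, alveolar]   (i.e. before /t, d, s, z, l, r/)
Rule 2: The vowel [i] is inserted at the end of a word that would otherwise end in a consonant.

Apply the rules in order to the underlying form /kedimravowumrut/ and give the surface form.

Rule 1 (nasal place assimilation): /m/ precedes the alveolar consonant /r/, so it assimilates in place to [n]. /m/ precedes the alveolar consonant /r/, so it assimilates in place to [n]. /kedimravowumrut/ → kedinravowunrut.
Rule 2 (final i-epenthesis): the form ends in the consonant /t/, so [i] is inserted word-finally. /kedinravowunrut/ → kedinravowunruti.

kedinravowunruti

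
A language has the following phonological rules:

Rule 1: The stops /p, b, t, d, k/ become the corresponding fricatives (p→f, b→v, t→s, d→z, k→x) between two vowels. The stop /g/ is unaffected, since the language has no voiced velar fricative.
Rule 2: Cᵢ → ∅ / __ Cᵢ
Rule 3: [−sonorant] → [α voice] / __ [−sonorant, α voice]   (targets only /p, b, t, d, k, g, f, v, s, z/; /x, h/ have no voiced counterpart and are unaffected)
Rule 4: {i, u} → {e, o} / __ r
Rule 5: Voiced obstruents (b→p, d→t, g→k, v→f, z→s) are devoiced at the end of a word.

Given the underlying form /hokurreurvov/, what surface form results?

Rule 1 (intervocalic spirantization): /k/ is a stop between vowels /o/ and /u/, so it spirantizes to the fricative [x]. /hokurreurvov/ → hoxurreurvov.
Rule 2 (degemination): /rr/ is a geminate; the first /r/ deletes. /hoxurreurvov/ → hoxureurvov.
Rule 3 (regressive voicing assimilation): no segment meets the environment; /hoxureurvov/ is unchanged.
Rule 4 (pre-rhotic lowering): /u/ is a high vowel immediately before /r/, so it lowers to [o]. /u/ is a high vowel immediately before /r/, so it lowers to [o]. /hoxureurvov/ → hoxoreorvov.
Rule 5 (final devoicing): /v/ is a voiced obstruent in word-final position, so it devoices to [f]. /hoxoreorvov/ → hoxoreorvof.

hoxoreorvof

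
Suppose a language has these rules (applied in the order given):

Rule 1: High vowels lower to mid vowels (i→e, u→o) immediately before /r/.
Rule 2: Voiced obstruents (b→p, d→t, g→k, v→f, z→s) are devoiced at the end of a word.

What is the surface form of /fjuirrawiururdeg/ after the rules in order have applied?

Rule 1 (pre-rhotic lowering): /i/ is a high vowel immediately before /r/, so it lowers to [e]. /u/ is a high vowel immediately before /r/, so it lowers to [o]. /u/ is a high vowel immediately before /r/, so it lowers to [o]. /fjuirrawiururdeg/ → fjuerrawiorordeg.
Rule 2 (final devoicing): /g/ is a voiced obstruent in word-final position, so it devoices to [k]. /fjuerrawiorordeg/ → fjuerrawiorordek.

fjuerrawiorordek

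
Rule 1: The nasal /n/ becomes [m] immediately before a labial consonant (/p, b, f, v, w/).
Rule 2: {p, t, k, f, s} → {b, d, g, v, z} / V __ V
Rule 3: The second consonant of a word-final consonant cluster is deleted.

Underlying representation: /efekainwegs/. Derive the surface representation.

evegaimweg

Rule 1 (nasal place assimilation): /n/ precedes the labial consonant /w/, so it assimilates in place to [m]. /efekainwegs/ → efekaimwegs.
Rule 2 (intervocalic voicing): /f/ is a voiceless obstruent between vowels /e/ and /e/, so it voices to [v]. /k/ is a voiceless obstruent between vowels /e/ and /a/, so it voices to [g]. /efekaimwegs/ → evegaimwegs.
Rule 3 (final cluster simplification): /s/ is the second consonant of a word-final cluster /gs/, so it deletes. /evegaimwegs/ → evegaimweg.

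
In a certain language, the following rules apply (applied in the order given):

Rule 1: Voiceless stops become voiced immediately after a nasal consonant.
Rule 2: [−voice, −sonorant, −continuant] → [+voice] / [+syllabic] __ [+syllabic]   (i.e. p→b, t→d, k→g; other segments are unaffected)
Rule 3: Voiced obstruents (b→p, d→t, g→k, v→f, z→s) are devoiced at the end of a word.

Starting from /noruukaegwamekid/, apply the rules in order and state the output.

Rule 1 (post-nasal voicing): no segment meets the environment; /noruukaegwamekid/ is unchanged.
Rule 2 (intervocalic voicing): /k/ is a voiceless stop between vowels /u/ and /a/, so it voices to [g]. /k/ is a voiceless stop between vowels /e/ and /i/, so it voices to [g]. /noruukaegwamekid/ → noruugaegwamegid.
Rule 3 (final devoicing): /d/ is a voiced obstruent in word-final position, so it devoices to [t]. /noruugaegwamegid/ → noruugaegwamegit.

noruugaegwamegit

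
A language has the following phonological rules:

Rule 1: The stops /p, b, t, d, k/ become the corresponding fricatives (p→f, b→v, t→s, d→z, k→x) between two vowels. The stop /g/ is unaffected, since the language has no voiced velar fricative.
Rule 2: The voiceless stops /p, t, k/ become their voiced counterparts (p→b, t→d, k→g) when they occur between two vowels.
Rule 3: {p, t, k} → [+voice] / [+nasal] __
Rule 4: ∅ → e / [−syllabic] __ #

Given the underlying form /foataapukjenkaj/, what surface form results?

foasaafukjengaje

Rule 1 (intervocalic spirantization): /t/ is a stop between vowels /a/ and /a/, so it spirantizes to the fricative [s]. /p/ is a stop between vowels /a/ and /u/, so it spirantizes to the fricative [f]. /foataapukjenkaj/ → foasaafukjenkaj.
Rule 2 (intervocalic voicing): no segment meets the environment; /foasaafukjenkaj/ is unchanged.
Rule 3 (post-nasal voicing): /k/ is a voiceless stop immediately after the nasal /n/, so it voices to [g]. /foasaafukjenkaj/ → foasaafukjengaj.
Rule 4 (final e-epenthesis): the form ends in the consonant /j/, so [e] is inserted word-finally. /foasaafukjengaj/ → foasaafukjengaje.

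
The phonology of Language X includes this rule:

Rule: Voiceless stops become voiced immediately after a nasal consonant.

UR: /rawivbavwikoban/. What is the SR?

rawivbavwikoban

No segment of /rawivbavwikoban/ meets the structural description of the rule, so the form surfaces unchanged.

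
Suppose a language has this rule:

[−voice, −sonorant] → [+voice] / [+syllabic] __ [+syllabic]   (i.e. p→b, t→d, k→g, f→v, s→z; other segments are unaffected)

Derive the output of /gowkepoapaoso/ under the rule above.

gowkeboabaozo

Scanning /gowkepoapaoso/: /k/ at position 4 is not in the conditioning environment; /p/ is a voiceless obstruent between vowels /e/ and /o/, so it voices to [b]; /p/ is a voiceless obstruent between vowels /a/ and /a/, so it voices to [b]; /s/ is a voiceless obstruent between vowels /o/ and /o/, so it voices to [z].
Result: [gowkeboabaozo].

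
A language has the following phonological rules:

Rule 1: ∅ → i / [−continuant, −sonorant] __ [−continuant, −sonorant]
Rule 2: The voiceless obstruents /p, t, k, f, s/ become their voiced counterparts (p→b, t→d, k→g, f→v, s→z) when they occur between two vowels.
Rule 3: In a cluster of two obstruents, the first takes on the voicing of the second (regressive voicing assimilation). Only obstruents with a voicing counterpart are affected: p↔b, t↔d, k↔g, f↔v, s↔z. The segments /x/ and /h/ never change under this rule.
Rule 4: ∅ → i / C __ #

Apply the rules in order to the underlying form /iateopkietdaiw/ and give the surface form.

iadeobigiedidaiwi

Rule 1 (stop-cluster i-epenthesis): /p/ and /k/ form a stop–stop cluster, so [i] is inserted between them. /t/ and /d/ form a stop–stop cluster, so [i] is inserted between them. /iateopkietdaiw/ → iateopikietidaiw.
Rule 2 (intervocalic voicing): /t/ is a voiceless obstruent between vowels /a/ and /e/, so it voices to [d]. /p/ is a voiceless obstruent between vowels /o/ and /i/, so it voices to [b]. /k/ is a voiceless obstruent between vowels /i/ and /i/, so it voices to [g]. /t/ is a voiceless obstruent between vowels /e/ and /i/, so it voices to [d]. /iateopikietidaiw/ → iadeobigiedidaiw.
Rule 3 (regressive voicing assimilation): no segment meets the environment; /iadeobigiedidaiw/ is unchanged.
Rule 4 (final i-epenthesis): the form ends in the consonant /w/, so [i] is inserted word-finally. /iadeobigiedidaiw/ → iadeobigiedidaiwi.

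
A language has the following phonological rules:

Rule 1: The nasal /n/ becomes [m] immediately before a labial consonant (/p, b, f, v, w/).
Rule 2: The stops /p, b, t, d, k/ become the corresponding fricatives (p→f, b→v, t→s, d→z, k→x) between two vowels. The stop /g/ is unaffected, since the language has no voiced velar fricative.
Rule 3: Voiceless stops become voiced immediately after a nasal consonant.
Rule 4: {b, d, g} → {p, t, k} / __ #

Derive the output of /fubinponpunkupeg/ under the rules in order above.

Rule 1 (nasal place assimilation): /n/ precedes the labial consonant /p/, so it assimilates in place to [m]. /n/ precedes the labial consonant /p/, so it assimilates in place to [m]. /fubinponpunkupeg/ → fubimpompunkupeg.
Rule 2 (intervocalic spirantization): /b/ is a stop between vowels /u/ and /i/, so it spirantizes to the fricative [v]. /p/ is a stop between vowels /u/ and /e/, so it spirantizes to the fricative [f]. /fubimpompunkupeg/ → fuvimpompunkufeg.
Rule 3 (post-nasal voicing): /p/ is a voiceless stop immediately after the nasal /m/, so it voices to [b]. /p/ is a voiceless stop immediately after the nasal /m/, so it voices to [b]. /k/ is a voiceless stop immediately after the nasal /n/, so it voices to [g]. /fuvimpompunkufeg/ → fuvimbombungufeg.
Rule 4 (final devoicing): /g/ is a voiced stop in word-final position, so it devoices to [k]. /fuvimbombungufeg/ → fuvimbombungufek.

fuvimbombungufek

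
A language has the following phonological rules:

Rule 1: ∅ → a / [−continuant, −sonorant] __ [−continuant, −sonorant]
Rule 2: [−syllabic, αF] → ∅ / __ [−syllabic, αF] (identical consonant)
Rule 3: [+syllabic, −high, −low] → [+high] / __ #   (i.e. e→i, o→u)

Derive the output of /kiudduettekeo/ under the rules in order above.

kiudaduetatekeu

Rule 1 (stop-cluster a-epenthesis): /d/ and /d/ form a stop–stop cluster, so [a] is inserted between them. /t/ and /t/ form a stop–stop cluster, so [a] is inserted between them. /kiudduettekeo/ → kiudaduetatekeo.
Rule 2 (degemination): no segment meets the environment; /kiudaduetatekeo/ is unchanged.
Rule 3 (final vowel raising): /o/ is a mid vowel in word-final position, so it raises to [u]. /kiudaduetatekeo/ → kiudaduetatekeu.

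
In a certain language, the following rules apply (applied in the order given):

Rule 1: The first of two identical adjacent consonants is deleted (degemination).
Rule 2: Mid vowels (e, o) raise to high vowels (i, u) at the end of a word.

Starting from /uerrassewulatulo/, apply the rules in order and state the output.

uerasewulatulu

Rule 1 (degemination): /rr/ is a geminate; the first /r/ deletes. /ss/ is a geminate; the first /s/ deletes. /uerrassewulatulo/ → uerasewulatulo.
Rule 2 (final vowel raising): /o/ is a mid vowel in word-final position, so it raises to [u]. /uerasewulatulo/ → uerasewulatulu.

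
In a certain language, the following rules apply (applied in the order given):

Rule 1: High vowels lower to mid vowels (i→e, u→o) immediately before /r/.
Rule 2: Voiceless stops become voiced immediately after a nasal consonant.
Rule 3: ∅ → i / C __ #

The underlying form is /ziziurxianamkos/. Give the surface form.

ziziorxianamgosi

Rule 1 (pre-rhotic lowering): /u/ is a high vowel immediately before /r/, so it lowers to [o]. /ziziurxianamkos/ → ziziorxianamkos.
Rule 2 (post-nasal voicing): /k/ is a voiceless stop immediately after the nasal /m/, so it voices to [g]. /ziziorxianamkos/ → ziziorxianamgos.
Rule 3 (final i-epenthesis): the form ends in the consonant /s/, so [i] is inserted word-finally. /ziziorxianamgos/ → ziziorxianamgosi.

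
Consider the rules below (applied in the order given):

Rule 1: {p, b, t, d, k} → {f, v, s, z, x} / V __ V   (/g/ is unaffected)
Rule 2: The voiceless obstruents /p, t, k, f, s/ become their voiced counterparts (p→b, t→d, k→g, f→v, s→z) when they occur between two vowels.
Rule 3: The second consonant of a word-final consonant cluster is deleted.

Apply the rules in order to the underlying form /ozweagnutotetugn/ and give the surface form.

Rule 1 (intervocalic spirantization): /t/ is a stop between vowels /u/ and /o/, so it spirantizes to the fricative [s]. /t/ is a stop between vowels /o/ and /e/, so it spirantizes to the fricative [s]. /t/ is a stop between vowels /e/ and /u/, so it spirantizes to the fricative [s]. /ozweagnutotetugn/ → ozweagnusosesugn.
Rule 2 (intervocalic voicing): /s/ is a voiceless obstruent between vowels /u/ and /o/, so it voices to [z]. /s/ is a voiceless obstruent between vowels /o/ and /e/, so it voices to [z]. /s/ is a voiceless obstruent between vowels /e/ and /u/, so it voices to [z]. /ozweagnusosesugn/ → ozweagnuzozezugn.
Rule 3 (final cluster simplification): /n/ is the second consonant of a word-final cluster /gn/, so it deletes. /ozweagnuzozezugn/ → ozweagnuzozezug.

ozweagnuzozezug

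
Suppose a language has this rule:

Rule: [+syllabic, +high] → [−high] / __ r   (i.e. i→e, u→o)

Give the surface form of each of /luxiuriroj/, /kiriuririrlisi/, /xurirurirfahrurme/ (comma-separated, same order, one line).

luxioreroj, keriorererlisi, xorerorerfahrorme

/luxiuriroj/: /u/ is a high vowel immediately before /r/, so it lowers to [o]. /i/ is a high vowel immediately before /r/, so it lowers to [e]. → [luxioreroj].
/kiriuririrlisi/: /i/ is a high vowel immediately before /r/, so it lowers to [e]. /u/ is a high vowel immediately before /r/, so it lowers to [o]. /i/ is a high vowel immediately before /r/, so it lowers to [e]. /i/ is a high vowel immediately before /r/, so it lowers to [e]. → [keriorererlisi].
/xurirurirfahrurme/: /u/ is a high vowel immediately before /r/, so it lowers to [o]. /i/ is a high vowel immediately before /r/, so it lowers to [e]. /u/ is a high vowel immediately before /r/, so it lowers to [o]. /i/ is a high vowel immediately before /r/, so it lowers to [e]. /u/ is a high vowel immediately before /r/, so it lowers to [o]. → [xorerorerfahrorme].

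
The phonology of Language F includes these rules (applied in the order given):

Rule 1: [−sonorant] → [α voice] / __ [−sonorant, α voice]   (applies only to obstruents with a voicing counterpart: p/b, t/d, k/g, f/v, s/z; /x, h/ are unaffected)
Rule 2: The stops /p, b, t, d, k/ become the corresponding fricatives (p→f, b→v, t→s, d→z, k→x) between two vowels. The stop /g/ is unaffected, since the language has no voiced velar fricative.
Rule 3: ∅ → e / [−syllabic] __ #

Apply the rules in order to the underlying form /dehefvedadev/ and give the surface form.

Rule 1 (regressive voicing assimilation): /f/ precedes the voiced obstruent /v/, so it voices to [v] by assimilation. /dehefvedadev/ → dehevvedadev.
Rule 2 (intervocalic spirantization): /d/ is a stop between vowels /e/ and /a/, so it spirantizes to the fricative [z]. /d/ is a stop between vowels /a/ and /e/, so it spirantizes to the fricative [z]. /dehevvedadev/ → dehevvezazev.
Rule 3 (final e-epenthesis): the form ends in the consonant /v/, so [e] is inserted word-finally. /dehevvezazev/ → dehevvezazeve.

dehevvezazeve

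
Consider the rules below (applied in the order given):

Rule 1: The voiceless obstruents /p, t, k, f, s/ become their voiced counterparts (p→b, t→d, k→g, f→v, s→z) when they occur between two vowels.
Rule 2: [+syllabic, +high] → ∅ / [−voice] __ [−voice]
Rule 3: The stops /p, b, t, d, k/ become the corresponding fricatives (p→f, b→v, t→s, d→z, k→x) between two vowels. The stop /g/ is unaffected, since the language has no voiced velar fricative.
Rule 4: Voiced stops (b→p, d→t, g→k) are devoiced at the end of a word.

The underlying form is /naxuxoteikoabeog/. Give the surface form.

Rule 1 (intervocalic voicing): /t/ is a voiceless obstruent between vowels /o/ and /e/, so it voices to [d]. /k/ is a voiceless obstruent between vowels /i/ and /o/, so it voices to [g]. /naxuxoteikoabeog/ → naxuxodeigoabeog.
Rule 2 (high vowel syncope): /u/ is a high vowel flanked by voiceless consonants /x/ and /x/, so it deletes. /naxuxodeigoabeog/ → naxxodeigoabeog.
Rule 3 (intervocalic spirantization): /d/ is a stop between vowels /o/ and /e/, so it spirantizes to the fricative [z]. /b/ is a stop between vowels /a/ and /e/, so it spirantizes to the fricative [v]. /naxxodeigoabeog/ → naxxozeigoaveog.
Rule 4 (final devoicing): /g/ is a voiced stop in word-final position, so it devoices to [k]. /naxxozeigoaveog/ → naxxozeigoaveok.

naxxozeigoaveok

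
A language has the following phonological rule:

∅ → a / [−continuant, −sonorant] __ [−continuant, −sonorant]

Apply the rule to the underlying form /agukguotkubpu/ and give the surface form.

/k/ and /g/ form a stop–stop cluster, so [a] is inserted between them.
/t/ and /k/ form a stop–stop cluster, so [a] is inserted between them.
/b/ and /p/ form a stop–stop cluster, so [a] is inserted between them.
Surface form: [agukaguotakubapu].

agukaguotakubapu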